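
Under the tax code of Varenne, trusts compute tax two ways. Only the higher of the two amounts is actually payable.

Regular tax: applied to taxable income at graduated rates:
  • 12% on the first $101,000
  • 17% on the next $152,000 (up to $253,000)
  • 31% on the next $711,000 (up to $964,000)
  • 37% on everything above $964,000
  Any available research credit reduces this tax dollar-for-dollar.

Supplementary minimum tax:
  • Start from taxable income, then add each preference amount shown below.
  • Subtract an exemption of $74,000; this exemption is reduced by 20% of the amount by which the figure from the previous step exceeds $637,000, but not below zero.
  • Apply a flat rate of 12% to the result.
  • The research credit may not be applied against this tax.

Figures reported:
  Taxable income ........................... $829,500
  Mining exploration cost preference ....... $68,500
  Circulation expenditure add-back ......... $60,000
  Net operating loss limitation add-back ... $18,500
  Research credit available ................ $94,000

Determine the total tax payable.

$122,675

Supplementary minimum tax:
  Adjusted income: $829,500 + $68,500 + $60,000 + $18,500 = $976,500
  Exemption: $74,000 − 20% × ($976,500 − $637,000) = $74,000 − $67,900 = $6,100
  Base: $976,500 − $6,100 = $970,400
  $970,400 × 12% = $116,448

Regular tax:
  $101,000 × 12% = $12,120
  $152,000 × 17% = $25,840
  $576,500 × 31% = $178,715
  → $216,675
  Less research credit $94,000 → $122,675

$122,675 > $116,448, so the regular tax governs.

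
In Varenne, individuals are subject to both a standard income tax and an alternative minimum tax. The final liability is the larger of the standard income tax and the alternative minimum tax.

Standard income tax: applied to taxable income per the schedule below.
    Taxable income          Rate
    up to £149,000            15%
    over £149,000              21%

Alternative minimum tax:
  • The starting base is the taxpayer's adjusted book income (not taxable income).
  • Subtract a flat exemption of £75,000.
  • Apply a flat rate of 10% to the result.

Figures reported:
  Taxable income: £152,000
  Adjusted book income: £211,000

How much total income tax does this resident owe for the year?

Alternative minimum tax:
  Base (adjusted book income): £211,000
  Less exemption £75,000 → base £136,000
  £136,000 × 10% = £13,600

Standard income tax:
  £149,000 × 15% = £22,350
  £3,000 × 21% = £630
  → £22,980

£22,980 > £13,600, so the standard income tax governs.

£22,980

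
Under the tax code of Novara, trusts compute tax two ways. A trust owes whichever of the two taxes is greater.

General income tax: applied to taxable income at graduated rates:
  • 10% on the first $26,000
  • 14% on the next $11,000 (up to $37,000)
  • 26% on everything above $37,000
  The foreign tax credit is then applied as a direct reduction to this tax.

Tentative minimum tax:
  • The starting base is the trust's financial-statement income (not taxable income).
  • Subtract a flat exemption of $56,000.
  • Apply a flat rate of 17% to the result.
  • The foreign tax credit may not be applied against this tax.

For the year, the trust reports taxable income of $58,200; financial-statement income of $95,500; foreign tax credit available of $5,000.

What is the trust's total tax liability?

Tentative minimum tax:
  Base (financial-statement income): $95,500
  Less exemption $56,000 → base $39,500
  $39,500 × 17% = $6,715

General income tax:
  $26,000 × 10% = $2,600
  $11,000 × 14% = $1,540
  $21,200 × 26% = $5,512
  → $9,652
  Less foreign tax credit $5,000 → $4,652

$6,715 > $4,652, so the tentative minimum tax is the binding amount.

$6,715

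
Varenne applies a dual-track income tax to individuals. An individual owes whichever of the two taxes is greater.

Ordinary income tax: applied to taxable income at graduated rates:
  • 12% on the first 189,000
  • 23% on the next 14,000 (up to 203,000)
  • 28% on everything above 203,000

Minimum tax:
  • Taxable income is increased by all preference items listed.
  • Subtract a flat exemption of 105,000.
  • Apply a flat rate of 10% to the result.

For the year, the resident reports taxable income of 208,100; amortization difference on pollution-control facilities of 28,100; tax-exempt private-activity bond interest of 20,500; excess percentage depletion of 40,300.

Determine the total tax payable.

Minimum tax:
  Adjusted income: 208,100 + 28,100 + 20,500 + 40,300 = 297,000
  Less exemption 105,000 → base 192,000
  192,000 × 10% = 19,200

Ordinary income tax:
  189,000 × 12% = 22,680
  14,000 × 23% = 3,220
  5,100 × 28% = 1,428
  → 27,328

27,328 > 19,200, so the ordinary income tax governs.

27,328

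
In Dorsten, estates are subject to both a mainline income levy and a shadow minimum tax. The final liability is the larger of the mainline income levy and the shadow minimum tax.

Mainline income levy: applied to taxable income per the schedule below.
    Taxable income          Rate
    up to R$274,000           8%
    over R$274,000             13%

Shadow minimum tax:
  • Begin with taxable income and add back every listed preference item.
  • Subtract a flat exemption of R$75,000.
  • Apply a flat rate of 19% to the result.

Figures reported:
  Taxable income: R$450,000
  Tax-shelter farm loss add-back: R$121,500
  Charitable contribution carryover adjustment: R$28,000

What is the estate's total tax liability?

R$99,655

Shadow minimum tax:
  Adjusted income: R$450,000 + R$121,500 + R$28,000 = R$599,500
  Less exemption R$75,000 → base R$524,500
  R$524,500 × 19% = R$99,655

Mainline income levy:
  R$274,000 × 8% = R$21,920
  R$176,000 × 13% = R$22,880
  → R$44,800

R$99,655 > R$44,800, so the shadow minimum tax is the binding amount.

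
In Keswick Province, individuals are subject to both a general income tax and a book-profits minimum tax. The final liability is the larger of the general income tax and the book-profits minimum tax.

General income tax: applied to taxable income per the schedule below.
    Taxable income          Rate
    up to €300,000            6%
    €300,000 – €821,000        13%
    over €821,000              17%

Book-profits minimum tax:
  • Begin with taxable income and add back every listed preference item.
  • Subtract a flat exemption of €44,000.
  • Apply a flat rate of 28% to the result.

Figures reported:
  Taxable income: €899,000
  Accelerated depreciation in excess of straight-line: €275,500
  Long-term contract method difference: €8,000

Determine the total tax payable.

General income tax:
  €300,000 × 6% = €18,000
  €521,000 × 13% = €67,730
  €78,000 × 17% = €13,260
  → €98,990

Book-profits minimum tax:
  Adjusted income: €899,000 + €275,500 + €8,000 = €1,182,500
  Less exemption €44,000 → base €1,138,500
  €1,138,500 × 28% = €318,780

€318,780 > €98,990, so the book-profits minimum tax is the binding amount.

€318,780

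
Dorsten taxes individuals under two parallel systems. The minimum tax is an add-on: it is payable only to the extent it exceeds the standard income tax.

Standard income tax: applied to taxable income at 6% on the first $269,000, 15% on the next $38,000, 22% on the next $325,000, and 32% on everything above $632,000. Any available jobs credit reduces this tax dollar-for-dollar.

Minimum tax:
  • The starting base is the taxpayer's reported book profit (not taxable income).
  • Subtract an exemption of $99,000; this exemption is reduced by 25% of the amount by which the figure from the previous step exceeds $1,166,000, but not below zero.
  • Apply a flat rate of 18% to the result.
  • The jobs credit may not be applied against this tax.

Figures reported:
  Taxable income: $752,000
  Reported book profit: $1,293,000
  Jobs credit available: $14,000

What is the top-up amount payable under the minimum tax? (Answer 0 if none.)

Minimum tax:
  Base (reported book profit): $1,293,000
  Exemption: $99,000 − 25% × ($1,293,000 − $1,166,000) = $99,000 − $31,750 = $67,250
  Base: $1,293,000 − $67,250 = $1,225,750
  $1,225,750 × 18% = $220,635

Standard income tax:
  $269,000 × 6% = $16,140
  $38,000 × 15% = $5,700
  $325,000 × 22% = $71,500
  $120,000 × 32% = $38,400
  → $131,740
  Less jobs credit $14,000 → $117,740

Excess of minimum tax over standard income tax: $220,635 − $117,740 = $102,895.

$102,895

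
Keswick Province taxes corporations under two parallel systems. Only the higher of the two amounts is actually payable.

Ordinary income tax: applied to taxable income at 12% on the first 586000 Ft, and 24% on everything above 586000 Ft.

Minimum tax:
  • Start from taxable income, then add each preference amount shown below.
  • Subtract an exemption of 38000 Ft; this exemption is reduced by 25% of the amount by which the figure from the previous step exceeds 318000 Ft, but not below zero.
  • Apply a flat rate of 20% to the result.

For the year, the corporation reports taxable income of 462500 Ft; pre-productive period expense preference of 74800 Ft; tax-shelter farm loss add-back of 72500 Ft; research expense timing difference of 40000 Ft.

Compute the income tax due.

129960 Ft

Minimum tax:
  Adjusted income: 462500 Ft + 74800 Ft + 72500 Ft + 40000 Ft = 649800 Ft
  Exemption: 25% × (649800 Ft − 318000 Ft) = 82950 Ft ≥ 38000 Ft, so the exemption is fully phased out
  Base: 649800 Ft − 0 Ft = 649800 Ft
  649800 Ft × 20% = 129960 Ft

Ordinary income tax:
  462500 Ft × 12% = 55500 Ft

129960 Ft > 55500 Ft, so the minimum tax is the binding amount.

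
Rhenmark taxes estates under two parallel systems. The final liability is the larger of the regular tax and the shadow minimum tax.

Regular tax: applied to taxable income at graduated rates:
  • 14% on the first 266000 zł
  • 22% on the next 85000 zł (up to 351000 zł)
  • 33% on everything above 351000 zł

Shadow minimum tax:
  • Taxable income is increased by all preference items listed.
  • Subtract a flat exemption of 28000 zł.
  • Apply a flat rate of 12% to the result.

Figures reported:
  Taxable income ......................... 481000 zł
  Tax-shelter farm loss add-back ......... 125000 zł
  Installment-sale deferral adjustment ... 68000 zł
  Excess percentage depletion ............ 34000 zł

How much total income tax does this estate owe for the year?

98840 zł

Shadow minimum tax:
  Adjusted income: 481000 zł + 125000 zł + 68000 zł + 34000 zł = 708000 zł
  Less exemption 28000 zł → base 680000 zł
  680000 zł × 12% = 81600 zł

Regular tax:
  266000 zł × 14% = 37240 zł
  85000 zł × 22% = 18700 zł
  130000 zł × 33% = 42900 zł
  → 98840 zł

98840 zł > 81600 zł, so the regular tax governs.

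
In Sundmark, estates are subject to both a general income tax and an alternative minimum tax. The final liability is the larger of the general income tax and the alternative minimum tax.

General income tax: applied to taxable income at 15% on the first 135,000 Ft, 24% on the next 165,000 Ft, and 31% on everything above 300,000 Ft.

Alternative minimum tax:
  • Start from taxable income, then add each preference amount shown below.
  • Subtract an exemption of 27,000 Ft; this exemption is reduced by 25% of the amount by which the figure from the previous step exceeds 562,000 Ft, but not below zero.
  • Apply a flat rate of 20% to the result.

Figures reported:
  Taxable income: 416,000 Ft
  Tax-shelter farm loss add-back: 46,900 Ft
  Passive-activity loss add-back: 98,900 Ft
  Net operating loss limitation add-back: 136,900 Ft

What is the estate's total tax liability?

Alternative minimum tax:
  Adjusted income: 416,000 Ft + 46,900 Ft + 98,900 Ft + 136,900 Ft = 698,700 Ft
  Exemption: 25% × (698,700 Ft − 562,000 Ft) = 34,175 Ft ≥ 27,000 Ft, so the exemption is fully phased out
  Base: 698,700 Ft − 0 Ft = 698,700 Ft
  698,700 Ft × 20% = 139,740 Ft

General income tax:
  135,000 Ft × 15% = 20,250 Ft
  165,000 Ft × 24% = 39,600 Ft
  116,000 Ft × 31% = 35,960 Ft
  → 95,810 Ft

139,740 Ft > 95,810 Ft, so the alternative minimum tax is the binding amount.

139,740 Ft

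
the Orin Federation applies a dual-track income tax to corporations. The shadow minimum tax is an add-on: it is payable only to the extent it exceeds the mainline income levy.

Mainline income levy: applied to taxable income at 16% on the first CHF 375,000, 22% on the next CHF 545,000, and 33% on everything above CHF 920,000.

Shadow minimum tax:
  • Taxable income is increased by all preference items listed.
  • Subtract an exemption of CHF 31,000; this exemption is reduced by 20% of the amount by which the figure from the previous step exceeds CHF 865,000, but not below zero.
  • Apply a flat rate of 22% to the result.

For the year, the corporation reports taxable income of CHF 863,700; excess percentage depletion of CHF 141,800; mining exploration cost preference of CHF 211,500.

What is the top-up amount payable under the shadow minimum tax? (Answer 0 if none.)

Shadow minimum tax:
  Adjusted income: CHF 863,700 + CHF 141,800 + CHF 211,500 = CHF 1,217,000
  Exemption: 20% × (CHF 1,217,000 − CHF 865,000) = CHF 70,400 ≥ CHF 31,000, so the exemption is fully phased out
  Base: CHF 1,217,000 − CHF 0 = CHF 1,217,000
  CHF 1,217,000 × 22% = CHF 267,740

Mainline income levy:
  CHF 375,000 × 16% = CHF 60,000
  CHF 488,700 × 22% = CHF 107,514
  → CHF 167,514

Excess of shadow minimum tax over mainline income levy: CHF 267,740 − CHF 167,514 = CHF 100,226.

CHF 100,226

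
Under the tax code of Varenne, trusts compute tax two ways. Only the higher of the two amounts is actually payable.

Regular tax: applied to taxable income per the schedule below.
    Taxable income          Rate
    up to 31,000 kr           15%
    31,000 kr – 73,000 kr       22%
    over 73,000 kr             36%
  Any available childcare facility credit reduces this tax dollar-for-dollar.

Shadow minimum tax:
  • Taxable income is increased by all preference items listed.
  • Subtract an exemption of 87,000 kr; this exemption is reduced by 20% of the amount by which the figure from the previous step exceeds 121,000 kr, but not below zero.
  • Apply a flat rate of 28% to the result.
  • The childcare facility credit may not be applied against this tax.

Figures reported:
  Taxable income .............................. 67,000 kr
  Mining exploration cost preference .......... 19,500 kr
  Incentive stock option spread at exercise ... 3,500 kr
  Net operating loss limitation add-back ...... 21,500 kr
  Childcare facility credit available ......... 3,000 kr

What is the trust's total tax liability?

Regular tax:
  31,000 kr × 15% = 4,650 kr
  36,000 kr × 22% = 7,920 kr
  → 12,570 kr
  Less childcare facility credit 3,000 kr → 9,570 kr

Shadow minimum tax:
  Adjusted income: 67,000 kr + 19,500 kr + 3,500 kr + 21,500 kr = 111,500 kr
  Exemption: 111,500 kr ≤ 121,000 kr, so full 87,000 kr applies
  Base: 111,500 kr − 87,000 kr = 24,500 kr
  24,500 kr × 28% = 6,860 kr

9,570 kr > 6,860 kr, so the regular tax governs.

9,570 kr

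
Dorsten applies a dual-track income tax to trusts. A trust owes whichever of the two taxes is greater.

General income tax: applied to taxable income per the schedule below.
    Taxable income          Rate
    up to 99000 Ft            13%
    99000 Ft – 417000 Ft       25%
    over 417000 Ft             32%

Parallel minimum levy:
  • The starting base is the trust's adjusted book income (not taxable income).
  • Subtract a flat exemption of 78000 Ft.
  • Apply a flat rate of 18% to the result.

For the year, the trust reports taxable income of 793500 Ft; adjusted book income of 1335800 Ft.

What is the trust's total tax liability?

226404 Ft

General income tax:
  99000 Ft × 13% = 12870 Ft
  318000 Ft × 25% = 79500 Ft
  376500 Ft × 32% = 120480 Ft
  → 212850 Ft

Parallel minimum levy:
  Base (adjusted book income): 1335800 Ft
  Less exemption 78000 Ft → base 1257800 Ft
  1257800 Ft × 18% = 226404 Ft

226404 Ft > 212850 Ft, so the parallel minimum levy is the binding amount.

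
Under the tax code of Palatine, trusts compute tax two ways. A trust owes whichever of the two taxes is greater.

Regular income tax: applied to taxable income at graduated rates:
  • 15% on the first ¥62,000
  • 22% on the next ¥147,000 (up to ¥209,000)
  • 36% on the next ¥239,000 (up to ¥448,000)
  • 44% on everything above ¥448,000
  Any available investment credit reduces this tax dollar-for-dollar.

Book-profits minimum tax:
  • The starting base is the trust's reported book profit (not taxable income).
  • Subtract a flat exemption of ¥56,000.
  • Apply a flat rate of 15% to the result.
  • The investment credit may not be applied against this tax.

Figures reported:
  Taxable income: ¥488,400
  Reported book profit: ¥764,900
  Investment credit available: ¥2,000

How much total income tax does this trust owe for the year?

Regular income tax:
  ¥62,000 × 15% = ¥9,300
  ¥147,000 × 22% = ¥32,340
  ¥239,000 × 36% = ¥86,040
  ¥40,400 × 44% = ¥17,776
  → ¥145,456
  Less investment credit ¥2,000 → ¥143,456

Book-profits minimum tax:
  Base (reported book profit): ¥764,900
  Less exemption ¥56,000 → base ¥708,900
  ¥708,900 × 15% = ¥106,335

¥143,456 > ¥106,335, so the regular income tax governs.

¥143,456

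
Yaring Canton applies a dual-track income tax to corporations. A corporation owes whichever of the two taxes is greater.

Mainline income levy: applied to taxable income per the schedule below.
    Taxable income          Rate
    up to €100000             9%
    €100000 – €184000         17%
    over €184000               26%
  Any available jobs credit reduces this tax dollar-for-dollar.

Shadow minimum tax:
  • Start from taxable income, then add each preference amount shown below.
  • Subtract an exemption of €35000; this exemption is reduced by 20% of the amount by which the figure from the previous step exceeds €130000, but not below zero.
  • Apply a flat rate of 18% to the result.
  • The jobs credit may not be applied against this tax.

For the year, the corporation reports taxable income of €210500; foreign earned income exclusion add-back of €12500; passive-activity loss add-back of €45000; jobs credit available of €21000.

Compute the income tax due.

Mainline income levy:
  €100000 × 9% = €9000
  €84000 × 17% = €14280
  €26500 × 26% = €6890
  → €30170
  Less jobs credit €21000 → €9170

Shadow minimum tax:
  Adjusted income: €210500 + €12500 + €45000 = €268000
  Exemption: €35000 − 20% × (€268000 − €130000) = €35000 − €27600 = €7400
  Base: €268000 − €7400 = €260600
  €260600 × 18% = €46908

€46908 > €9170, so the shadow minimum tax is the binding amount.

€46908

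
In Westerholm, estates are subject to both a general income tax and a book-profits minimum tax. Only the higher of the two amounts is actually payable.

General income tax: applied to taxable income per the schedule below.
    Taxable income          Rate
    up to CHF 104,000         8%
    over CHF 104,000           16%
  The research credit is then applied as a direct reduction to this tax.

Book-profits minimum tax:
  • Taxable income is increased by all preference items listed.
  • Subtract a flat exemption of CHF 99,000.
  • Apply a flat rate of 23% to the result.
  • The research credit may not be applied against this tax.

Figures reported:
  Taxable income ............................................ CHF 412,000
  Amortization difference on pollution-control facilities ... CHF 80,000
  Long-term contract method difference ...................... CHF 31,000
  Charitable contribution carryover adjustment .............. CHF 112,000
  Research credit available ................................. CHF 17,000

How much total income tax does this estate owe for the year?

CHF 123,280

General income tax:
  CHF 104,000 × 8% = CHF 8,320
  CHF 308,000 × 16% = CHF 49,280
  → CHF 57,600
  Less research credit CHF 17,000 → CHF 40,600

Book-profits minimum tax:
  Adjusted income: CHF 412,000 + CHF 80,000 + CHF 31,000 + CHF 112,000 = CHF 635,000
  Less exemption CHF 99,000 → base CHF 536,000
  CHF 536,000 × 23% = CHF 123,280

CHF 123,280 > CHF 40,600, so the book-profits minimum tax is the binding amount.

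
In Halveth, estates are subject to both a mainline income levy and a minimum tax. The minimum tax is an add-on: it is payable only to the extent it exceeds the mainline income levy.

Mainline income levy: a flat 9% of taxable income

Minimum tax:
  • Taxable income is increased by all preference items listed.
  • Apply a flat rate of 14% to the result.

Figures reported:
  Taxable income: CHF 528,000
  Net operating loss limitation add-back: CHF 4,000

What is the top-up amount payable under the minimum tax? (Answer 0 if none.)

CHF 26,960

Minimum tax:
  Adjusted income: CHF 528,000 + CHF 4,000 = CHF 532,000
  CHF 532,000 × 14% = CHF 74,480

Mainline income levy:
  CHF 528,000 × 9% = CHF 47,520

Excess of minimum tax over mainline income levy: CHF 74,480 − CHF 47,520 = CHF 26,960.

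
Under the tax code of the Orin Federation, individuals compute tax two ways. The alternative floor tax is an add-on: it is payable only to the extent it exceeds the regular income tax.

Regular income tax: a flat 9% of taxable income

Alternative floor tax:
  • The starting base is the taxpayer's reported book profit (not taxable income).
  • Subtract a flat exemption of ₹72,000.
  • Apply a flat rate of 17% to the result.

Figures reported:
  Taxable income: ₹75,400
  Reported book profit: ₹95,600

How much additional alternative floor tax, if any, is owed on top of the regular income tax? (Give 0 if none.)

₹0

Alternative floor tax:
  Base (reported book profit): ₹95,600
  Less exemption ₹72,000 → base ₹23,600
  ₹23,600 × 17% = ₹4,012

Regular income tax:
  ₹75,400 × 9% = ₹6,786

₹4,012 ≤ ₹6,786, so no add-on is due.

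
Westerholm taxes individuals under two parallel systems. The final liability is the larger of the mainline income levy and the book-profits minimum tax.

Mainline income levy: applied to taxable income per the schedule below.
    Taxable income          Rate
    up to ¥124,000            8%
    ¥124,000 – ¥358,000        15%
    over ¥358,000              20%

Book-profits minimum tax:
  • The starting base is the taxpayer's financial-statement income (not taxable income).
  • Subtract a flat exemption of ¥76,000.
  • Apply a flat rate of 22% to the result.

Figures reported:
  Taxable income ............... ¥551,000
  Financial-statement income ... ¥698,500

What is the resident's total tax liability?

Book-profits minimum tax:
  Base (financial-statement income): ¥698,500
  Less exemption ¥76,000 → base ¥622,500
  ¥622,500 × 22% = ¥136,950

Mainline income levy:
  ¥124,000 × 8% = ¥9,920
  ¥234,000 × 15% = ¥35,100
  ¥193,000 × 20% = ¥38,600
  → ¥83,620

¥136,950 > ¥83,620, so the book-profits minimum tax is the binding amount.

¥136,950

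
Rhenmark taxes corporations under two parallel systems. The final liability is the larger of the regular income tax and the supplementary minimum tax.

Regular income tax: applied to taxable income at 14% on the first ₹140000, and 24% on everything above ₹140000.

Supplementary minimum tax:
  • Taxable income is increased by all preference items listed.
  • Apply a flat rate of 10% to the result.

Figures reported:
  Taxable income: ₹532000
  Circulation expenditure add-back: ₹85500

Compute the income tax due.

Supplementary minimum tax:
  Adjusted income: ₹532000 + ₹85500 = ₹617500
  ₹617500 × 10% = ₹61750

Regular income tax:
  ₹140000 × 14% = ₹19600
  ₹392000 × 24% = ₹94080
  → ₹113680

₹113680 > ₹61750, so the regular income tax governs.

₹113680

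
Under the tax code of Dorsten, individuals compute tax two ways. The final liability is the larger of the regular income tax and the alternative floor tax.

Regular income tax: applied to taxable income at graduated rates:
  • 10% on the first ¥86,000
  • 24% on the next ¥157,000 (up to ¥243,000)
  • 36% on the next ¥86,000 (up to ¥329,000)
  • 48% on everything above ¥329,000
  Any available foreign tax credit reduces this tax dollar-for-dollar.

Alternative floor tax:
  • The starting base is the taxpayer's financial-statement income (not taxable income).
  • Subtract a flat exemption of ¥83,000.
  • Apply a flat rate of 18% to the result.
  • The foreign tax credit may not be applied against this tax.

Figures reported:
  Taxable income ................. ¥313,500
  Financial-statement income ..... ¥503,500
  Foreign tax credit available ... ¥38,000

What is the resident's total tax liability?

¥75,690

Alternative floor tax:
  Base (financial-statement income): ¥503,500
  Less exemption ¥83,000 → base ¥420,500
  ¥420,500 × 18% = ¥75,690

Regular income tax:
  ¥86,000 × 10% = ¥8,600
  ¥157,000 × 24% = ¥37,680
  ¥70,500 × 36% = ¥25,380
  → ¥71,660
  Less foreign tax credit ¥38,000 → ¥33,660

¥75,690 > ¥33,660, so the alternative floor tax is the binding amount.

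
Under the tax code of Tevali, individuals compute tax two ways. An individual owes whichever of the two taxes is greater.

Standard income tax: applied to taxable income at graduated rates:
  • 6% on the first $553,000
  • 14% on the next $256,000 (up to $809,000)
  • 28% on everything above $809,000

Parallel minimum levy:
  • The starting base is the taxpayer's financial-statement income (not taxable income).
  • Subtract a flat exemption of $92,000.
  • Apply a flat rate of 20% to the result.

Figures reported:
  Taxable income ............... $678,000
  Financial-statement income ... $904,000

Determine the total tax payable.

$162,400

Parallel minimum levy:
  Base (financial-statement income): $904,000
  Less exemption $92,000 → base $812,000
  $812,000 × 20% = $162,400

Standard income tax:
  $553,000 × 6% = $33,180
  $125,000 × 14% = $17,500
  → $50,680

$162,400 > $50,680, so the parallel minimum levy is the binding amount.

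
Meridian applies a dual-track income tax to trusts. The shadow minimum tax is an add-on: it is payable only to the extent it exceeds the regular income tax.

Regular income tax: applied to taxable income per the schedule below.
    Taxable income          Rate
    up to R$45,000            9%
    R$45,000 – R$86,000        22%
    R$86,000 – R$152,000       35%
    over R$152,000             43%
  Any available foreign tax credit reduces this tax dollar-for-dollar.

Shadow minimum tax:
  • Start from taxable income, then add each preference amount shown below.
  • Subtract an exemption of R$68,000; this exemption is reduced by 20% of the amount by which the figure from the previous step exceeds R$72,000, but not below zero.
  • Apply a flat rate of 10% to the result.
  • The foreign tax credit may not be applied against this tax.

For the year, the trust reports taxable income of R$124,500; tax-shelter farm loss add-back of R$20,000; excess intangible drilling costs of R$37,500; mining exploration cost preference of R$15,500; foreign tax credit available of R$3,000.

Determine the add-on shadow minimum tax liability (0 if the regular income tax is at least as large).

R$0

Regular income tax:
  R$45,000 × 9% = R$4,050
  R$41,000 × 22% = R$9,020
  R$38,500 × 35% = R$13,475
  → R$26,545
  Less foreign tax credit R$3,000 → R$23,545

Shadow minimum tax:
  Adjusted income: R$124,500 + R$20,000 + R$37,500 + R$15,500 = R$197,500
  Exemption: R$68,000 − 20% × (R$197,500 − R$72,000) = R$68,000 − R$25,100 = R$42,900
  Base: R$197,500 − R$42,900 = R$154,600
  R$154,600 × 10% = R$15,460

R$15,460 ≤ R$23,545, so no add-on is due.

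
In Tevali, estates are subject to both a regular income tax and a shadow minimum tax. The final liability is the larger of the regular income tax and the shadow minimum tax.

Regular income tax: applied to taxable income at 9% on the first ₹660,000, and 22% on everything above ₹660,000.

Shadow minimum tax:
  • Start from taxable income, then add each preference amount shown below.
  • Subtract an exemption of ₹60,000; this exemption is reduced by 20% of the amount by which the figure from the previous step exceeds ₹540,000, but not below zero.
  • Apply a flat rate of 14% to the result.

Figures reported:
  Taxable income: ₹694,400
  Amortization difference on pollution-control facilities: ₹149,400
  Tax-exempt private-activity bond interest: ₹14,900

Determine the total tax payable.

Regular income tax:
  ₹660,000 × 9% = ₹59,400
  ₹34,400 × 22% = ₹7,568
  → ₹66,968

Shadow minimum tax:
  Adjusted income: ₹694,400 + ₹149,400 + ₹14,900 = ₹858,700
  Exemption: 20% × (₹858,700 − ₹540,000) = ₹63,740 ≥ ₹60,000, so the exemption is fully phased out
  Base: ₹858,700 − ₹0 = ₹858,700
  ₹858,700 × 14% = ₹120,218

₹120,218 > ₹66,968, so the shadow minimum tax is the binding amount.

₹120,218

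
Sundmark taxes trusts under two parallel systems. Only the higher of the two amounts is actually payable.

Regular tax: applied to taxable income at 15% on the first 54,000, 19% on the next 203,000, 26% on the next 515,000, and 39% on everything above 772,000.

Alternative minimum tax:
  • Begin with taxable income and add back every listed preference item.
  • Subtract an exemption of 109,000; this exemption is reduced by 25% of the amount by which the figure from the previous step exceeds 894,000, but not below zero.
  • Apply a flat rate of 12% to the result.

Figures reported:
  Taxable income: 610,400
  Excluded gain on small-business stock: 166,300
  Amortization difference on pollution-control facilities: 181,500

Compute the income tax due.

138,554

Regular tax:
  54,000 × 15% = 8,100
  203,000 × 19% = 38,570
  353,400 × 26% = 91,884
  → 138,554

Alternative minimum tax:
  Adjusted income: 610,400 + 166,300 + 181,500 = 958,200
  Exemption: 109,000 − 25% × (958,200 − 894,000) = 109,000 − 16,050 = 92,950
  Base: 958,200 − 92,950 = 865,250
  865,250 × 12% = 103,830

138,554 > 103,830, so the regular tax governs.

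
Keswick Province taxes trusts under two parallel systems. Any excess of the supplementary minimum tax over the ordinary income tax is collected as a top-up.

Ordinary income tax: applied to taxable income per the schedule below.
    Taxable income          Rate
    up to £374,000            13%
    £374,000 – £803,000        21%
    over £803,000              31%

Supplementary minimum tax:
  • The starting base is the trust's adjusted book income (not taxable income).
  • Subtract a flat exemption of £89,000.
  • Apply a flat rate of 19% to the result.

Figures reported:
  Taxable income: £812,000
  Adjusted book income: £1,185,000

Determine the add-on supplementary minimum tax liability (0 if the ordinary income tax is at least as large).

Ordinary income tax:
  £374,000 × 13% = £48,620
  £429,000 × 21% = £90,090
  £9,000 × 31% = £2,790
  → £141,500

Supplementary minimum tax:
  Base (adjusted book income): £1,185,000
  Less exemption £89,000 → base £1,096,000
  £1,096,000 × 19% = £208,240

Excess of supplementary minimum tax over ordinary income tax: £208,240 − £141,500 = £66,740.

£66,740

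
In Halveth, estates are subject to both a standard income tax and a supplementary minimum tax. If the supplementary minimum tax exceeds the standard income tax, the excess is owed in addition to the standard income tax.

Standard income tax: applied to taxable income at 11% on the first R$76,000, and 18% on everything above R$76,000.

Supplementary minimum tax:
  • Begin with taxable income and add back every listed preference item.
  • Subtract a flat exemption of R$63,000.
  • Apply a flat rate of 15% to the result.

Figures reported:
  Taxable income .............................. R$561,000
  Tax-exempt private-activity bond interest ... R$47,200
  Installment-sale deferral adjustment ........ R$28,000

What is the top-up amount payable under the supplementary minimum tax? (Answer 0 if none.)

R$0

Standard income tax:
  R$76,000 × 11% = R$8,360
  R$485,000 × 18% = R$87,300
  → R$95,660

Supplementary minimum tax:
  Adjusted income: R$561,000 + R$47,200 + R$28,000 = R$636,200
  Less exemption R$63,000 → base R$573,200
  R$573,200 × 15% = R$85,980

R$85,980 ≤ R$95,660, so no add-on is due.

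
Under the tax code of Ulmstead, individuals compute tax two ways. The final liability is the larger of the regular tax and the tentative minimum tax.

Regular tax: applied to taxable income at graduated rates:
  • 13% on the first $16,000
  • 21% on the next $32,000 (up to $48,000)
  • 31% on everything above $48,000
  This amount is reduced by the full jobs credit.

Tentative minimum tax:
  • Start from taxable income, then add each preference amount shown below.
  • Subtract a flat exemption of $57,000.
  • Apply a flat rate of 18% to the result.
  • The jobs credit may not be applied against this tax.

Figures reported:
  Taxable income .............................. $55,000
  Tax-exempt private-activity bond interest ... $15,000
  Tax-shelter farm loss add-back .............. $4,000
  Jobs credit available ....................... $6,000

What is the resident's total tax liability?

$4,970

Tentative minimum tax:
  Adjusted income: $55,000 + $15,000 + $4,000 = $74,000
  Less exemption $57,000 → base $17,000
  $17,000 × 18% = $3,060

Regular tax:
  $16,000 × 13% = $2,080
  $32,000 × 21% = $6,720
  $7,000 × 31% = $2,170
  → $10,970
  Less jobs credit $6,000 → $4,970

$4,970 > $3,060, so the regular tax governs.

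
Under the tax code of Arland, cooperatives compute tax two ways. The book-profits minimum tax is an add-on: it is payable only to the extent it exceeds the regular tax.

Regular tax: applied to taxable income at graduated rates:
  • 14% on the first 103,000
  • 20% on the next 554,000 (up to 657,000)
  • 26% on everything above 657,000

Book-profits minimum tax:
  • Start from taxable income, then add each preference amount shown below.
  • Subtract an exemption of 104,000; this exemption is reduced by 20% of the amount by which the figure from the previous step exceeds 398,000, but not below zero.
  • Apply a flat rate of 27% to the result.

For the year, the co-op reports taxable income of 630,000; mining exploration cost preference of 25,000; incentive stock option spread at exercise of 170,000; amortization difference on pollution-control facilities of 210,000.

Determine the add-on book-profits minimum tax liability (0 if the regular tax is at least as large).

159,630

Regular tax:
  103,000 × 14% = 14,420
  527,000 × 20% = 105,400
  → 119,820

Book-profits minimum tax:
  Adjusted income: 630,000 + 25,000 + 170,000 + 210,000 = 1,035,000
  Exemption: 20% × (1,035,000 − 398,000) = 127,400 ≥ 104,000, so the exemption is fully phased out
  Base: 1,035,000 − 0 = 1,035,000
  1,035,000 × 27% = 279,450

Excess of book-profits minimum tax over regular tax: 279,450 − 119,820 = 159,630.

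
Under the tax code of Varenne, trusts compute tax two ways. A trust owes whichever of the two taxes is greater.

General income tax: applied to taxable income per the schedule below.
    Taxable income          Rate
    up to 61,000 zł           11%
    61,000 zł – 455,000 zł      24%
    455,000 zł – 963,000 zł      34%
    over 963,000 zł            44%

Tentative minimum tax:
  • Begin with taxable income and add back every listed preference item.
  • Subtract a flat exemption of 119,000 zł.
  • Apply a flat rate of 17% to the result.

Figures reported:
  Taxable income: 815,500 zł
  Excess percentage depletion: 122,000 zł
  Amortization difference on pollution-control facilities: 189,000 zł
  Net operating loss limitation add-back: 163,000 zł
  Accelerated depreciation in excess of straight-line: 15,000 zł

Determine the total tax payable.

Tentative minimum tax:
  Adjusted income: 815,500 zł + 122,000 zł + 189,000 zł + 163,000 zł + 15,000 zł = 1,304,500 zł
  Less exemption 119,000 zł → base 1,185,500 zł
  1,185,500 zł × 17% = 201,535 zł

General income tax:
  61,000 zł × 11% = 6,710 zł
  394,000 zł × 24% = 94,560 zł
  360,500 zł × 34% = 122,570 zł
  → 223,840 zł

223,840 zł > 201,535 zł, so the general income tax governs.

223,840 zł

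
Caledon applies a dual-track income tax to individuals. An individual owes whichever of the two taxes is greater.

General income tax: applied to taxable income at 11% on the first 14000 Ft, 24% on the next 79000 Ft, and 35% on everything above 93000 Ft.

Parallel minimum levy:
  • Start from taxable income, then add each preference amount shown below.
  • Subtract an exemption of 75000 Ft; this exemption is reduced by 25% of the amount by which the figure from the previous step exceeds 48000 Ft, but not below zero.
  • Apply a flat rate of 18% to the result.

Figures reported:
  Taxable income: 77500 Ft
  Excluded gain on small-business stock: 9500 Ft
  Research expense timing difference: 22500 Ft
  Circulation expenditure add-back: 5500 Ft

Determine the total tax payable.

Parallel minimum levy:
  Adjusted income: 77500 Ft + 9500 Ft + 22500 Ft + 5500 Ft = 115000 Ft
  Exemption: 75000 Ft − 25% × (115000 Ft − 48000 Ft) = 75000 Ft − 16750 Ft = 58250 Ft
  Base: 115000 Ft − 58250 Ft = 56750 Ft
  56750 Ft × 18% = 10215 Ft

General income tax:
  14000 Ft × 11% = 1540 Ft
  63500 Ft × 24% = 15240 Ft
  → 16780 Ft

16780 Ft > 10215 Ft, so the general income tax governs.

16780 Ft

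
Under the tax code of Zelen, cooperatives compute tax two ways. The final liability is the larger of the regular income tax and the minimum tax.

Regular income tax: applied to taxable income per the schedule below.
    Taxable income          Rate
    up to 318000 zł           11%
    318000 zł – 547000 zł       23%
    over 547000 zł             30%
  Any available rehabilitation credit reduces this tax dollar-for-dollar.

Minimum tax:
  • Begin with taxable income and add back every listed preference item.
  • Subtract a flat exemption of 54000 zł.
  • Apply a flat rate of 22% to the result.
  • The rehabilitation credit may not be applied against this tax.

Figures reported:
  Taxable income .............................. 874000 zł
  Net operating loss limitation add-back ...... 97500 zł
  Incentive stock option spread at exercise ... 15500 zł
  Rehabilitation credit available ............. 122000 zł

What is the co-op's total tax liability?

205260 zł

Regular income tax:
  318000 zł × 11% = 34980 zł
  229000 zł × 23% = 52670 zł
  327000 zł × 30% = 98100 zł
  → 185750 zł
  Less rehabilitation credit 122000 zł → 63750 zł

Minimum tax:
  Adjusted income: 874000 zł + 97500 zł + 15500 zł = 987000 zł
  Less exemption 54000 zł → base 933000 zł
  933000 zł × 22% = 205260 zł

205260 zł > 63750 zł, so the minimum tax is the binding amount.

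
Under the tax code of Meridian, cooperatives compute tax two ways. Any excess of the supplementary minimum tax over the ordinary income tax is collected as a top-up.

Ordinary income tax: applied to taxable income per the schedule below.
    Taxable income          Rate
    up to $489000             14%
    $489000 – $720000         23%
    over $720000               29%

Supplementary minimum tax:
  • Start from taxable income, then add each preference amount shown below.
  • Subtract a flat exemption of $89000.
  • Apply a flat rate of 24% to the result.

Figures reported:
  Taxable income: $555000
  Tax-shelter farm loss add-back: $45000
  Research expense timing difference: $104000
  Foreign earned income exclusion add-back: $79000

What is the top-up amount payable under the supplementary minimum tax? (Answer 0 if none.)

$82920

Supplementary minimum tax:
  Adjusted income: $555000 + $45000 + $104000 + $79000 = $783000
  Less exemption $89000 → base $694000
  $694000 × 24% = $166560

Ordinary income tax:
  $489000 × 14% = $68460
  $66000 × 23% = $15180
  → $83640

Excess of supplementary minimum tax over ordinary income tax: $166560 − $83640 = $82920.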